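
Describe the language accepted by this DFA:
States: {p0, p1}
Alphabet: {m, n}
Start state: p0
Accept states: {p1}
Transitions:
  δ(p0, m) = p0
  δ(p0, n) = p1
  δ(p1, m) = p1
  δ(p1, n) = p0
Testing a few strings:
  'mm' → reject
  'mnm' → accept
  'mn' → accept
  'nn' → reject
State roles: p0=even number of n's so far; p1=odd number of n's so far
All strings over {m,n} with an odd number of n's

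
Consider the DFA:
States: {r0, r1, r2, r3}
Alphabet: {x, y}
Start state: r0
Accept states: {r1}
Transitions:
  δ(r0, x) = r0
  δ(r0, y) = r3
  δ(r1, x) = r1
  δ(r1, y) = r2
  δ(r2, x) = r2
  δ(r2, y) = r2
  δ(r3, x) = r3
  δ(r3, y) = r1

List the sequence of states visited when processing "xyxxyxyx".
read 'x': r0 → r0
  read 'y': r0 → r3
  read 'x': r3 → r3
  read 'x': r3 → r3
  read 'y': r3 → r1
  read 'x': r1 → r1
  read 'y': r1 → r2
  read 'x': r2 → r2
r0 -> r0 -> r3 -> r3 -> r3 -> r1 -> r1 -> r2 -> r2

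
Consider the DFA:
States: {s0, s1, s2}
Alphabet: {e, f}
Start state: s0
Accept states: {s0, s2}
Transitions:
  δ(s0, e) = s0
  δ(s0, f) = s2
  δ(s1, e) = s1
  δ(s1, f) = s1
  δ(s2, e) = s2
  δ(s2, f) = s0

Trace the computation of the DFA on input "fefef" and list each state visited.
read 'f': s0 → s2
  read 'e': s2 → s2
  read 'f': s2 → s0
  read 'e': s0 → s0
  read 'f': s0 → s2
s0 -> s2 -> s2 -> s0 -> s0 -> s2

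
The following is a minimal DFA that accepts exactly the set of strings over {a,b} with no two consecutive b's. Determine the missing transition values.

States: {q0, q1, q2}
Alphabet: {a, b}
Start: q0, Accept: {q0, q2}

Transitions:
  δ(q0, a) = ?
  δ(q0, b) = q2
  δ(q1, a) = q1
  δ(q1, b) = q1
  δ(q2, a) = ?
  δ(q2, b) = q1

From the language and accept set, identify what each state tracks — q0: last symbol not b (ok); q1: saw bb (dead); q2: last symbol b (ok).
Each missing δ(q, a) is the state matching the new tracked value after reading a.
δ(q0, a) = q0; δ(q2, a) = q0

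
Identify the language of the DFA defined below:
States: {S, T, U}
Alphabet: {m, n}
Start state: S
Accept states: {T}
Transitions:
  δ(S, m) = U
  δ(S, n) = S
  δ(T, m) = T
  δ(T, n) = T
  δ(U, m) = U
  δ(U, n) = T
Testing a few strings:
  'nmmm' → reject
  'mmm' → reject
  'n' → reject
  'mn' → accept
State roles: S=no m seen yet; T=substring mn seen; U=seen a m, waiting for n
All strings over {m,n} containing the substring mn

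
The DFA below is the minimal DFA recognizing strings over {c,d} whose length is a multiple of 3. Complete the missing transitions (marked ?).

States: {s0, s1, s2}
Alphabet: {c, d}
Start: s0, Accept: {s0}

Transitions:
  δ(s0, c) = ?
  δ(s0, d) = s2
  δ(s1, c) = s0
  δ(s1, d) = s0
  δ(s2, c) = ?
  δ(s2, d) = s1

From the language and accept set, identify what each state tracks — s0: length ≡ 0 (mod 3); s1: length ≡ 2 (mod 3); s2: length ≡ 1 (mod 3).
Each missing δ(q, a) is the state matching the new tracked value after reading a.
δ(s0, c) = s2; δ(s2, c) = s1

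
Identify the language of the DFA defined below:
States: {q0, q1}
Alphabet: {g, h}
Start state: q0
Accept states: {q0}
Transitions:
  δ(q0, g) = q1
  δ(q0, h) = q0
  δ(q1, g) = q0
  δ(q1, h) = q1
Testing a few strings:
  'gh' → reject
  'ggg' → reject
  'hh' → accept
  'g' → reject
State roles: q0=even number of g's so far; q1=odd number of g's so far
All strings over {g,h} with an even number of g's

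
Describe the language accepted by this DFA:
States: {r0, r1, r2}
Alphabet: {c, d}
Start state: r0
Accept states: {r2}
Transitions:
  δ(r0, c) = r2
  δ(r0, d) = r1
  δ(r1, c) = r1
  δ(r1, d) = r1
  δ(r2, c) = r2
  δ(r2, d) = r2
Testing a few strings:
  'ddc' → reject
  'cc' → accept
  'dd' → reject
  'c' → accept
State roles: r0=no input read; r1=started with d (dead); r2=started with c
All strings over {c,d} starting with c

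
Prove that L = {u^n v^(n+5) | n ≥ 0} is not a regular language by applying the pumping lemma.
Assume L is regular with pumping length p. Idea: pumping the u-block breaks the fixed offset of 5.
Choose s = u^p v^(p+5) ∈ L. By the pumping lemma, s = xyz with |xy| ≤ p, |y| > 0, so y = u^k with k ≥ 1. Then xy²z = u^(p+k) v^(p+5). For this to be in L we would need p+5 = (p+k)+5, i.e. k = 0, contradicting k ≥ 1. So xy²z ∉ L.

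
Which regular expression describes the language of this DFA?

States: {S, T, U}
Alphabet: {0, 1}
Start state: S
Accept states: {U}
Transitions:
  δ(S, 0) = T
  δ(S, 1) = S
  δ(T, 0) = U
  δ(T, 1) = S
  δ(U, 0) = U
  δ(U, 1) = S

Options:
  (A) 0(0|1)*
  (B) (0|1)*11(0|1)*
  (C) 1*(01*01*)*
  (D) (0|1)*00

Check each option against the DFA on short strings; one disagreement eliminates an option:
  (A) 0(0|1)*: on '0' the DFA goes S → T and rejects (T ∉ Accept), but the regex matches it → eliminate
  (B) (0|1)*11(0|1)*: on '00' the DFA goes S → T → U and accepts (U ∈ Accept), but the regex does not match it → eliminate
  (C) 1*(01*01*)*: on ε the DFA stays in S and rejects (S ∉ Accept), but the regex matches it → eliminate
  (D) (0|1)*00: agrees with the DFA on every string of length ≤ 6
Only (D) is consistent with the DFA.
(D) (0|1)*00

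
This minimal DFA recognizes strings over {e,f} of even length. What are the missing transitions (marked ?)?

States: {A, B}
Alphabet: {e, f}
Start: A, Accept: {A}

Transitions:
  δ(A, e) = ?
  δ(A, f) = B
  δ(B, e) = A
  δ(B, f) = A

From the language and accept set, identify what each state tracks — A: even length so far; B: odd length so far.
Each missing δ(q, a) is the state matching the new tracked value after reading a.
δ(A, e) = B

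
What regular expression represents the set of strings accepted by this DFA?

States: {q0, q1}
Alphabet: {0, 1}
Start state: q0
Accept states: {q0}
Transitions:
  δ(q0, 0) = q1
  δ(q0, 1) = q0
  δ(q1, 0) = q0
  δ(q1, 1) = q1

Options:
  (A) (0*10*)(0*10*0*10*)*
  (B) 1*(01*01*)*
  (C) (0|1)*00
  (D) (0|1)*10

Check each option against the DFA on short strings; one disagreement eliminates an option:
  (A) (0*10*)(0*10*0*10*)*: on ε the DFA stays in q0 and accepts (q0 ∈ Accept), but the regex does not match it → eliminate
  (B) 1*(01*01*)*: agrees with the DFA on every string of length ≤ 6
  (C) (0|1)*00: on ε the DFA stays in q0 and accepts (q0 ∈ Accept), but the regex does not match it → eliminate
  (D) (0|1)*10: on ε the DFA stays in q0 and accepts (q0 ∈ Accept), but the regex does not match it → eliminate
Only (B) is consistent with the DFA.
(B) 1*(01*01*)*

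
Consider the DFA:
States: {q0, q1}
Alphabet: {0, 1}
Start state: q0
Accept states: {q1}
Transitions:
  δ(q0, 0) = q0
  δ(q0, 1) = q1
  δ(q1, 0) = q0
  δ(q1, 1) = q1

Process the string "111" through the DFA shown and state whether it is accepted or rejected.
Processing string "111":
  q0 --1--> q1
  q1 --1--> q1
  q1 --1--> q1
Final state: q1
Accept states: {q1}
Yes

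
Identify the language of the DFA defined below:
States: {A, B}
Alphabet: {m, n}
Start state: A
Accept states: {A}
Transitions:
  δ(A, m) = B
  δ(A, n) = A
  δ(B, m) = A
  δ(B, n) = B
Testing a few strings:
  'mmn' → accept
  'mmm' → reject
  'mn' → reject
  'n' → accept
State roles: A=even number of m's so far; B=odd number of m's so far
All strings over {m,n} with an even number of m's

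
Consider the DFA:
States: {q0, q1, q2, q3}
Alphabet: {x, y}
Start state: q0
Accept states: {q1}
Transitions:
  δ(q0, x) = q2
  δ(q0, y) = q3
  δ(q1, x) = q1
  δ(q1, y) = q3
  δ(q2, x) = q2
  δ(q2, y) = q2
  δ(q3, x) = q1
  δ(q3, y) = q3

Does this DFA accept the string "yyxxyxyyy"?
Processing string "yyxxyxyyy":
  q0 --y--> q3
  q3 --y--> q3
  q3 --x--> q1
  q1 --x--> q1
  q1 --y--> q3
  q3 --x--> q1
  q1 --y--> q3
  q3 --y--> q3
  q3 --y--> q3
Final state: q3
Accept states: {q1}
No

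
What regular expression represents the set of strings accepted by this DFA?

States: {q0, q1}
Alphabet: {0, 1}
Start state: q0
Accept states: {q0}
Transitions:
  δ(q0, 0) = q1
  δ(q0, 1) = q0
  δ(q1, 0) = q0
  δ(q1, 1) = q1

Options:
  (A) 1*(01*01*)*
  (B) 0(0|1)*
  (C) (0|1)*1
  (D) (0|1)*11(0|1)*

Check each option against the DFA on short strings; one disagreement eliminates an option:
  (A) 1*(01*01*)*: agrees with the DFA on every string of length ≤ 6
  (B) 0(0|1)*: on ε the DFA stays in q0 and accepts (q0 ∈ Accept), but the regex does not match it → eliminate
  (C) (0|1)*1: on ε the DFA stays in q0 and accepts (q0 ∈ Accept), but the regex does not match it → eliminate
  (D) (0|1)*11(0|1)*: on ε the DFA stays in q0 and accepts (q0 ∈ Accept), but the regex does not match it → eliminate
Only (A) is consistent with the DFA.
(A) 1*(01*01*)*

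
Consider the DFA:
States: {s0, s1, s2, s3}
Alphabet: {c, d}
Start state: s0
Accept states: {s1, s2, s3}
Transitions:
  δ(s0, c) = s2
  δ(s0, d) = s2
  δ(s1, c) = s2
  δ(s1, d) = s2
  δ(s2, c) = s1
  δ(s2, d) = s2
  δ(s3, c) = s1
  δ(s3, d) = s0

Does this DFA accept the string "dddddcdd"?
Processing string "dddddcdd":
  s0 --d--> s2
  s2 --d--> s2
  s2 --d--> s2
  s2 --d--> s2
  s2 --d--> s2
  s2 --c--> s1
  s1 --d--> s2
  s2 --d--> s2
Final state: s2
Accept states: {s1, s2, s3}
Yes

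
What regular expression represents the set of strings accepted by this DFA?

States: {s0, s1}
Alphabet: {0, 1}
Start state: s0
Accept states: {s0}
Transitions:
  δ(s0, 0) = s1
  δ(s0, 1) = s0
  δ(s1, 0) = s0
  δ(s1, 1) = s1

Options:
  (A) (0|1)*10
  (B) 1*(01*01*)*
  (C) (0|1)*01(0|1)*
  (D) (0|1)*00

Check each option against the DFA on short strings; one disagreement eliminates an option:
  (A) (0|1)*10: on ε the DFA stays in s0 and accepts (s0 ∈ Accept), but the regex does not match it → eliminate
  (B) 1*(01*01*)*: agrees with the DFA on every string of length ≤ 6
  (C) (0|1)*01(0|1)*: on ε the DFA stays in s0 and accepts (s0 ∈ Accept), but the regex does not match it → eliminate
  (D) (0|1)*00: on ε the DFA stays in s0 and accepts (s0 ∈ Accept), but the regex does not match it → eliminate
Only (B) is consistent with the DFA.
(B) 1*(01*01*)*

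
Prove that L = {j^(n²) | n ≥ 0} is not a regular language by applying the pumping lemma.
Assume L is regular with pumping length p. Idea: pumping adds a fixed amount, but gaps between consecutive squares grow.
Choose s = j^(p²) (length p² ≥ p). By the pumping lemma, s = xyz with |xy| ≤ p, |y| > 0, so |y| = k with 1 ≤ k ≤ p. Then |xy²z| = p²+k. Since p² < p²+k ≤ p²+p < (p+1)², the length p²+k lies strictly between consecutive squares, so it is not a perfect square and xy²z ∉ L.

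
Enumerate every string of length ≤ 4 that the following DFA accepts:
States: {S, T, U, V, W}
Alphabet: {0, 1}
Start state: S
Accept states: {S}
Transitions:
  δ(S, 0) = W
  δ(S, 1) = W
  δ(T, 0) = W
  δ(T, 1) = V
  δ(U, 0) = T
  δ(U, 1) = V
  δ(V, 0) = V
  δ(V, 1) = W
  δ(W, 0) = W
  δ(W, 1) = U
ε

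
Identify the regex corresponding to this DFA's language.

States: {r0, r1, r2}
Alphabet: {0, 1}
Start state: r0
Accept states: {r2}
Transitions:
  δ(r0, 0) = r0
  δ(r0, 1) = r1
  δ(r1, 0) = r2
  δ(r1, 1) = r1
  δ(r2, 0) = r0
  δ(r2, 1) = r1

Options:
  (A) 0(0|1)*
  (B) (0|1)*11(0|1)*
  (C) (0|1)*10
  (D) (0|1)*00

Check each option against the DFA on short strings; one disagreement eliminates an option:
  (A) 0(0|1)*: on '0' the DFA goes r0 → r0 and rejects (r0 ∉ Accept), but the regex matches it → eliminate
  (B) (0|1)*11(0|1)*: on '10' the DFA goes r0 → r1 → r2 and accepts (r2 ∈ Accept), but the regex does not match it → eliminate
  (C) (0|1)*10: agrees with the DFA on every string of length ≤ 6
  (D) (0|1)*00: on '00' the DFA goes r0 → r0 → r0 and rejects (r0 ∉ Accept), but the regex matches it → eliminate
Only (C) is consistent with the DFA.
(C) (0|1)*10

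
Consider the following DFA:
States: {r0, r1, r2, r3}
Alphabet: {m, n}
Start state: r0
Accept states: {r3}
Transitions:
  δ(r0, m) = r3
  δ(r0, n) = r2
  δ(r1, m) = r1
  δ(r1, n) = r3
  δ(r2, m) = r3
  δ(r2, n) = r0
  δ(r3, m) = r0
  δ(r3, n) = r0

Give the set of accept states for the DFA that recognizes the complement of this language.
Complement accept states = All states \ Original accept states
= {r0, r1, r2, r3} \ {r3}
{r0, r1, r2}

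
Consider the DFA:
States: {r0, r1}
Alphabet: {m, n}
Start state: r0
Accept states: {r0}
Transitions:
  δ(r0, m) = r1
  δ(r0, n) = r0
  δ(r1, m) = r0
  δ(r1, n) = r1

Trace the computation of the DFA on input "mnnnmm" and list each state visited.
read 'm': r0 → r1
  read 'n': r1 → r1
  read 'n': r1 → r1
  read 'n': r1 → r1
  read 'm': r1 → r0
  read 'm': r0 → r1
r0 -> r1 -> r1 -> r1 -> r1 -> r0 -> r1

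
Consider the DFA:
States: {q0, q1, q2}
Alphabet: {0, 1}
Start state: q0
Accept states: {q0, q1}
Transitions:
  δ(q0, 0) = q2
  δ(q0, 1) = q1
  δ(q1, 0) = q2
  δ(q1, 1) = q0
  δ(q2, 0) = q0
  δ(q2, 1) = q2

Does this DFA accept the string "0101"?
Processing string "0101":
  q0 --0--> q2
  q2 --1--> q2
  q2 --0--> q0
  q0 --1--> q1
Final state: q1
Accept states: {q0, q1}
Yes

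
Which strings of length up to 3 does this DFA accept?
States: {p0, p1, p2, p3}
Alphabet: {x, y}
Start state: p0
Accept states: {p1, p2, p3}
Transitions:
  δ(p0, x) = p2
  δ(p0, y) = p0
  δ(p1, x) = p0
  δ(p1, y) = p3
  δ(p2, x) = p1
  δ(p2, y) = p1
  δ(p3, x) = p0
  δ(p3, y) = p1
x, xx, xy, yx, xxy, xyy, yxx, yxy, yyx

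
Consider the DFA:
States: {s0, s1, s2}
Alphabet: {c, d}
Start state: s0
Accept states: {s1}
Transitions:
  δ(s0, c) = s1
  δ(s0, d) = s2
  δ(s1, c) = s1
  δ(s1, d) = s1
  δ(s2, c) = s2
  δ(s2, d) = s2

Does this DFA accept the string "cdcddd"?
Processing string "cdcddd":
  s0 --c--> s1
  s1 --d--> s1
  s1 --c--> s1
  s1 --d--> s1
  s1 --d--> s1
  s1 --d--> s1
Final state: s1
Accept states: {s1}
Yes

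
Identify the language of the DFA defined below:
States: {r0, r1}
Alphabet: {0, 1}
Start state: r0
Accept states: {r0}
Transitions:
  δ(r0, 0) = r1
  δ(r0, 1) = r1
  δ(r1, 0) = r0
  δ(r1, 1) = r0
Testing a few strings:
  '10' → accept
  '011' → reject
  '001' → reject
  '101' → reject
State roles: r0=even length so far; r1=odd length so far
All binary strings of even length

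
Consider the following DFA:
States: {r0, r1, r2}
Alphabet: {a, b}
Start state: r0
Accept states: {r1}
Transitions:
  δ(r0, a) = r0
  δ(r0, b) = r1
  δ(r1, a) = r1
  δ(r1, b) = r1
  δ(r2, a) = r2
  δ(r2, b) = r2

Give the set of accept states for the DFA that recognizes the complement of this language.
Complement accept states = All states \ Original accept states
= {r0, r1, r2} \ {r1}
{r0, r2}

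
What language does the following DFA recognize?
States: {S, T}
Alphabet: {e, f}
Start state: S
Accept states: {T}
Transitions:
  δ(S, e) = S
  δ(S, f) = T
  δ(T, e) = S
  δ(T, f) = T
Testing a few strings:
  'eee' → reject
  'eef' → accept
  'f' → accept
  'ef' → accept
State roles: S=last symbol not f; T=last symbol is f
All strings over {e,f} ending with f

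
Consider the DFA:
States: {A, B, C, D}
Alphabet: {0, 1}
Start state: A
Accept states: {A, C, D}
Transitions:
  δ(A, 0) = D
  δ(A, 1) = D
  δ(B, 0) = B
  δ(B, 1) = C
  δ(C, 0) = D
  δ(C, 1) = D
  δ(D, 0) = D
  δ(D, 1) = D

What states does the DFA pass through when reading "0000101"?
read '0': A → D
  read '0': D → D
  read '0': D → D
  read '0': D → D
  read '1': D → D
  read '0': D → D
  read '1': D → D
A -> D -> D -> D -> D -> D -> D -> D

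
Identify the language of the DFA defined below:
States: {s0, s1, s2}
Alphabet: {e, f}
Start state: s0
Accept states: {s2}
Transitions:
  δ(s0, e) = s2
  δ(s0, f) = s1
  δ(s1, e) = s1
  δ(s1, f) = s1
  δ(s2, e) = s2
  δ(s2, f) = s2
Testing a few strings:
  'f' → reject
  'ef' → accept
  'ee' → accept
  'fff' → reject
State roles: s0=no input read; s1=started with f (dead); s2=started with e
All strings over {e,f} starting with e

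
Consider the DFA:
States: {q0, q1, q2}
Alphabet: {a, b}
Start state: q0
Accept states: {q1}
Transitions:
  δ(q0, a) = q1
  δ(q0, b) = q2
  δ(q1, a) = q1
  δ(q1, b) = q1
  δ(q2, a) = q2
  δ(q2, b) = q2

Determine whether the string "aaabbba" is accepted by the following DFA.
Processing string "aaabbba":
  q0 --a--> q1
  q1 --a--> q1
  q1 --a--> q1
  q1 --b--> q1
  q1 --b--> q1
  q1 --b--> q1
  q1 --a--> q1
Final state: q1
Accept states: {q1}
Yes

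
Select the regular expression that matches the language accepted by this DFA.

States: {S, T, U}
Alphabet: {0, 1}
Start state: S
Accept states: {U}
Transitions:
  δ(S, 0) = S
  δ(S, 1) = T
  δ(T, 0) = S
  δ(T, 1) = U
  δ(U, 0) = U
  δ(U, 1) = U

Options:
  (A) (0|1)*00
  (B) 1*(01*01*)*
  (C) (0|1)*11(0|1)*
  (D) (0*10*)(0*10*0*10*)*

Check each option against the DFA on short strings; one disagreement eliminates an option:
  (A) (0|1)*00: on '00' the DFA goes S → S → S and rejects (S ∉ Accept), but the regex matches it → eliminate
  (B) 1*(01*01*)*: on ε the DFA stays in S and rejects (S ∉ Accept), but the regex matches it → eliminate
  (C) (0|1)*11(0|1)*: agrees with the DFA on every string of length ≤ 6
  (D) (0*10*)(0*10*0*10*)*: on '1' the DFA goes S → T and rejects (T ∉ Accept), but the regex matches it → eliminate
Only (C) is consistent with the DFA.
(C) (0|1)*11(0|1)*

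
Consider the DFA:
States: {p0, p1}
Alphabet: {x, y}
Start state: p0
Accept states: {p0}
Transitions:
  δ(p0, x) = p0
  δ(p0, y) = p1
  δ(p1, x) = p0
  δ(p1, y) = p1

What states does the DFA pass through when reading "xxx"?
read 'x': p0 → p0
  read 'x': p0 → p0
  read 'x': p0 → p0
p0 -> p0 -> p0 -> p0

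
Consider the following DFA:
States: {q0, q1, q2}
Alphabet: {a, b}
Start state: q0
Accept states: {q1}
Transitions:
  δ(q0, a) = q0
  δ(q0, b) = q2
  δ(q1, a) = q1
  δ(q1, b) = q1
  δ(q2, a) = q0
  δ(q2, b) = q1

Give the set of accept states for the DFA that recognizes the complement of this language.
Complement accept states = All states \ Original accept states
= {q0, q1, q2} \ {q1}
{q0, q2}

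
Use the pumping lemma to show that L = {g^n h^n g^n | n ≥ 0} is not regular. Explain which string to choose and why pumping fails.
Assume L is regular with pumping length p. Idea: pumping the first g-block unbalances it against the other two.
Choose s = g^p h^p g^p ∈ L (|s| = 3p ≥ p). By the pumping lemma, s = xyz with |xy| ≤ p, |y| > 0, so y = g^k with k ≥ 1, inside the first g-block. Then xy²z = g^(p+k) h^p g^p. The first block has length p+k ≠ p, so the three block lengths are no longer equal and xy²z ∉ L.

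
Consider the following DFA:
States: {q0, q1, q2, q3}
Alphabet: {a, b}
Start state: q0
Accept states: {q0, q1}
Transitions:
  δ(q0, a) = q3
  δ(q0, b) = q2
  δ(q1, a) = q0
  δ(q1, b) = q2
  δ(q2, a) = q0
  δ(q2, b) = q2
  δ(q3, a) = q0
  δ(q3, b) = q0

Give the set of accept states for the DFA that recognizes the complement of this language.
Complement accept states = All states \ Original accept states
= {q0, q1, q2, q3} \ {q0, q1}
{q2, q3}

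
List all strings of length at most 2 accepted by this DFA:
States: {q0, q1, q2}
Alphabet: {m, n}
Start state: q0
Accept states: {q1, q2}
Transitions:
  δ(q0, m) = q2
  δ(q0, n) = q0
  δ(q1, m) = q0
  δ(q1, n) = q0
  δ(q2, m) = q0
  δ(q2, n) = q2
m, mn, nm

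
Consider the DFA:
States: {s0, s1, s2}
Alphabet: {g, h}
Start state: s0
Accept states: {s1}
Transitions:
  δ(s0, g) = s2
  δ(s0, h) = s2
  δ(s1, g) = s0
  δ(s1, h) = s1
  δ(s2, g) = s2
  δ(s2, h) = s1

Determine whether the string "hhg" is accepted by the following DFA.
Processing string "hhg":
  s0 --h--> s2
  s2 --h--> s1
  s1 --g--> s0
Final state: s0
Accept states: {s1}
No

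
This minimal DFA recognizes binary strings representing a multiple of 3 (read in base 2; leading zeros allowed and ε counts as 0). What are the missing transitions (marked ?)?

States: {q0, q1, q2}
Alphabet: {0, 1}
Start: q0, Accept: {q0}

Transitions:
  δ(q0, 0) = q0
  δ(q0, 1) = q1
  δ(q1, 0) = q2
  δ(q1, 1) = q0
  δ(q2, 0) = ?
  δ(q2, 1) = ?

From the language and accept set, identify what each state tracks — q0: value ≡ 0 (mod 3); q1: value ≡ 1 (mod 3); q2: value ≡ 2 (mod 3).
Each missing δ(q, a) is the state matching the new tracked value after reading a.
δ(q2, 0) = q1; δ(q2, 1) = q2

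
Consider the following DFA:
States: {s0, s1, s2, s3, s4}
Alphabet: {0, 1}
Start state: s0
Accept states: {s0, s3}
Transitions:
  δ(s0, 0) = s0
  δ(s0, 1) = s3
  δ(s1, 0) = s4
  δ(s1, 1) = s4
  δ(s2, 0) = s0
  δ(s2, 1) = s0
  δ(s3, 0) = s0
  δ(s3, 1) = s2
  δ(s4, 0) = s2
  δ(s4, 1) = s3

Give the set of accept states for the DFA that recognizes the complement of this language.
Complement accept states = All states \ Original accept states
= {s0, s1, s2, s3, s4} \ {s0, s3}
{s1, s2, s4}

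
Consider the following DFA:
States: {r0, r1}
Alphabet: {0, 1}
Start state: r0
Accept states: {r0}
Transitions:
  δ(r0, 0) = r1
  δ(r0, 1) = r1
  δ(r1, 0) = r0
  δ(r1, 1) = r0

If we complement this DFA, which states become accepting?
Complement accept states = All states \ Original accept states
= {r0, r1} \ {r0}
{r1}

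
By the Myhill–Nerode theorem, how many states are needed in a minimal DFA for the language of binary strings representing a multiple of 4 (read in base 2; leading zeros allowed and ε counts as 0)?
By Myhill–Nerode, count the distinguishable equivalence classes: three classes — value mod 4 is 0, 2, or odd (residues 1 and 3 are indistinguishable: 2r+b mod 4 depends only on r mod 2).
3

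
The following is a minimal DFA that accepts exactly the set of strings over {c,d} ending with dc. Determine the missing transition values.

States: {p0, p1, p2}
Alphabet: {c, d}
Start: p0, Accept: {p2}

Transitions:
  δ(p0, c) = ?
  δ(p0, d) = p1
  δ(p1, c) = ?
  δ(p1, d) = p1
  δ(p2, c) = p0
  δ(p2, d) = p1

From the language and accept set, identify what each state tracks — p0: no suffix match; p1: one trailing d; p2: suffix is dc.
Each missing δ(q, a) is the state matching the new tracked value after reading a.
δ(p0, c) = p0; δ(p1, c) = p2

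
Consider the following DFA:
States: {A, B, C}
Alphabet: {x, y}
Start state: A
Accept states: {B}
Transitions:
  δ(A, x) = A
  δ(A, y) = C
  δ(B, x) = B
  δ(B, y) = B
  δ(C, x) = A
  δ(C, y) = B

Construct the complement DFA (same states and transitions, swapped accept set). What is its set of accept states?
Complement accept states = All states \ Original accept states
= {A, B, C} \ {B}
{A, C}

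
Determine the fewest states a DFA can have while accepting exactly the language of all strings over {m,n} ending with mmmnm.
By Myhill–Nerode, count the distinguishable equivalence classes: 6 classes — one per longest suffix of the input that is a prefix of 'mmmnm' (lengths 0 through 5); only the length-5 class is accepting.
6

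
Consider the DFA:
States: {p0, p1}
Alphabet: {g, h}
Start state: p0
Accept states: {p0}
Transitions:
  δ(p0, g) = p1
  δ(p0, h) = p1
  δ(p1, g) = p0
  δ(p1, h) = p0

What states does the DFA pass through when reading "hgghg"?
read 'h': p0 → p1
  read 'g': p1 → p0
  read 'g': p0 → p1
  read 'h': p1 → p0
  read 'g': p0 → p1
p0 -> p1 -> p0 -> p1 -> p0 -> p1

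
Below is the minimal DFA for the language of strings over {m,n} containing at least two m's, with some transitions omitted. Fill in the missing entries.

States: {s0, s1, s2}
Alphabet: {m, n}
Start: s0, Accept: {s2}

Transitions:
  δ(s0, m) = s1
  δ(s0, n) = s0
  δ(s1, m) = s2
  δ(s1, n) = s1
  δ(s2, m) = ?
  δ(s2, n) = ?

From the language and accept set, identify what each state tracks — s0: zero m's seen; s1: one m seen; s2: ≥ two m's seen.
Each missing δ(q, a) is the state matching the new tracked value after reading a.
δ(s2, m) = s2; δ(s2, n) = s2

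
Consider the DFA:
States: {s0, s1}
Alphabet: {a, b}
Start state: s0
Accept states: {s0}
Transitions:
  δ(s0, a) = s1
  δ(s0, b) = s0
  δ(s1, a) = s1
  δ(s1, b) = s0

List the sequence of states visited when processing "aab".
read 'a': s0 → s1
  read 'a': s1 → s1
  read 'b': s1 → s0
s0 -> s1 -> s1 -> s0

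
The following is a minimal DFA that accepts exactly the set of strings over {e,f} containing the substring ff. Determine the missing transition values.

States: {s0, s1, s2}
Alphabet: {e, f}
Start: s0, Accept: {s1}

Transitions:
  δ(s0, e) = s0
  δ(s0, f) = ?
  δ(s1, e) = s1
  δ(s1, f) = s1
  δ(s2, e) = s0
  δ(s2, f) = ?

From the language and accept set, identify what each state tracks — s0: no progress toward ff; s1: substring ff seen; s2: one trailing f.
Each missing δ(q, a) is the state matching the new tracked value after reading a.
δ(s0, f) = s2; δ(s2, f) = s1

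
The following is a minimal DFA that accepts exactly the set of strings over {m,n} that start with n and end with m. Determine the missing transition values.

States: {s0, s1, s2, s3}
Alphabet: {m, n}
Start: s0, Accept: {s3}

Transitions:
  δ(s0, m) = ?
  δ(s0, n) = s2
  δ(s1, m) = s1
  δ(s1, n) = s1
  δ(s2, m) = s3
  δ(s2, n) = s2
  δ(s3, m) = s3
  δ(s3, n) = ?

From the language and accept set, identify what each state tracks — s0: no input read; s1: started with m (dead); s2: started with n, last symbol n; s3: started with n, last symbol m.
Each missing δ(q, a) is the state matching the new tracked value after reading a.
δ(s0, m) = s1; δ(s3, n) = s2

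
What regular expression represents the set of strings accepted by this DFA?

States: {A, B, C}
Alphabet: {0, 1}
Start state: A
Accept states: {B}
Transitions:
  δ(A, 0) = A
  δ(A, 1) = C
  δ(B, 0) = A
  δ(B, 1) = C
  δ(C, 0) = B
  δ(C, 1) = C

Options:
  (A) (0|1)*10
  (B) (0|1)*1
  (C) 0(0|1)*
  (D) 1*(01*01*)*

Check each option against the DFA on short strings; one disagreement eliminates an option:
  (A) (0|1)*10: agrees with the DFA on every string of length ≤ 6
  (B) (0|1)*1: on '1' the DFA goes A → C and rejects (C ∉ Accept), but the regex matches it → eliminate
  (C) 0(0|1)*: on '0' the DFA goes A → A and rejects (A ∉ Accept), but the regex matches it → eliminate
  (D) 1*(01*01*)*: on ε the DFA stays in A and rejects (A ∉ Accept), but the regex matches it → eliminate
Only (A) is consistent with the DFA.
(A) (0|1)*10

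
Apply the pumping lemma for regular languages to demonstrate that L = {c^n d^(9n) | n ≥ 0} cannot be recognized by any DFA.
Assume L is regular with pumping length p. Idea: pumping the c-block breaks the 1:9 ratio.
Choose s = c^p d^(9p) (length 10p ≥ p). By the pumping lemma, s = xyz with |xy| ≤ p, |y| > 0, so y = c^k with k ≥ 1. Then xy²z = c^(p+k) d^(9p). For this to be in L we would need 9p = 9(p+k), i.e. 9k = 0, contradicting k ≥ 1. So xy²z ∉ L.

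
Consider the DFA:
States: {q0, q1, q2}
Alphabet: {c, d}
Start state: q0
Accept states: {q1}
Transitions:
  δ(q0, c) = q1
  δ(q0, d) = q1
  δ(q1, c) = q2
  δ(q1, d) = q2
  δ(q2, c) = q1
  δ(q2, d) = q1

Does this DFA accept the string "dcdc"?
Processing string "dcdc":
  q0 --d--> q1
  q1 --c--> q2
  q2 --d--> q1
  q1 --c--> q2
Final state: q2
Accept states: {q1}
No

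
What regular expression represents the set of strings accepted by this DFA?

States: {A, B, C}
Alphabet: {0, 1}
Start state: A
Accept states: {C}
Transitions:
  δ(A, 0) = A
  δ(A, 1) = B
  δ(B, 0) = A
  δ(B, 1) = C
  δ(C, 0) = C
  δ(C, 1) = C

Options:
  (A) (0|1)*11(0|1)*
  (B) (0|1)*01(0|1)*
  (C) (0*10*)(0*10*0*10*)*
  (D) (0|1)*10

Check each option against the DFA on short strings; one disagreement eliminates an option:
  (A) (0|1)*11(0|1)*: agrees with the DFA on every string of length ≤ 6
  (B) (0|1)*01(0|1)*: on '01' the DFA goes A → A → B and rejects (B ∉ Accept), but the regex matches it → eliminate
  (C) (0*10*)(0*10*0*10*)*: on '1' the DFA goes A → B and rejects (B ∉ Accept), but the regex matches it → eliminate
  (D) (0|1)*10: on '10' the DFA goes A → B → A and rejects (A ∉ Accept), but the regex matches it → eliminate
Only (A) is consistent with the DFA.
(A) (0|1)*11(0|1)*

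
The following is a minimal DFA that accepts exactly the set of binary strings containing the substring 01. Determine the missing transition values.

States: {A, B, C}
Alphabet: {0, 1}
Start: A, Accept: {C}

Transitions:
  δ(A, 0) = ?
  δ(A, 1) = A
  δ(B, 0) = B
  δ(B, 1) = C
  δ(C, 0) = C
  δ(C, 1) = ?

From the language and accept set, identify what each state tracks — A: no 0 seen yet; B: seen a 0, waiting for 1; C: substring 01 seen.
Each missing δ(q, a) is the state matching the new tracked value after reading a.
δ(A, 0) = B; δ(C, 1) = C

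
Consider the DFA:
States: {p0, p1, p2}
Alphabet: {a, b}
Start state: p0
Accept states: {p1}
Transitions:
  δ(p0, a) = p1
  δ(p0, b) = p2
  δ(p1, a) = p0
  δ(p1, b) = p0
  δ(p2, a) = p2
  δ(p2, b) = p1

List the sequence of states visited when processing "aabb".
read 'a': p0 → p1
  read 'a': p1 → p0
  read 'b': p0 → p2
  read 'b': p2 → p1
p0 -> p1 -> p0 -> p2 -> p1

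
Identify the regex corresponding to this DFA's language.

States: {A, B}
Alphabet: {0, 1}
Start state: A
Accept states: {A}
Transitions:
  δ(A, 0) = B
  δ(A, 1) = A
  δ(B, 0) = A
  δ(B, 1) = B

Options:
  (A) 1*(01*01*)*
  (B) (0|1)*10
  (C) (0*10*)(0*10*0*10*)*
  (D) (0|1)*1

Check each option against the DFA on short strings; one disagreement eliminates an option:
  (A) 1*(01*01*)*: agrees with the DFA on every string of length ≤ 6
  (B) (0|1)*10: on ε the DFA stays in A and accepts (A ∈ Accept), but the regex does not match it → eliminate
  (C) (0*10*)(0*10*0*10*)*: on ε the DFA stays in A and accepts (A ∈ Accept), but the regex does not match it → eliminate
  (D) (0|1)*1: on ε the DFA stays in A and accepts (A ∈ Accept), but the regex does not match it → eliminate
Only (A) is consistent with the DFA.
(A) 1*(01*01*)*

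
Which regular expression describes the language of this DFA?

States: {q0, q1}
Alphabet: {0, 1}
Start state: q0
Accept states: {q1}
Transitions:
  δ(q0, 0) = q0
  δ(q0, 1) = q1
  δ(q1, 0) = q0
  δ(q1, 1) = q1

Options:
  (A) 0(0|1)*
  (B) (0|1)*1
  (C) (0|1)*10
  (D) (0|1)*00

Check each option against the DFA on short strings; one disagreement eliminates an option:
  (A) 0(0|1)*: on '0' the DFA goes q0 → q0 and rejects (q0 ∉ Accept), but the regex matches it → eliminate
  (B) (0|1)*1: agrees with the DFA on every string of length ≤ 6
  (C) (0|1)*10: on '1' the DFA goes q0 → q1 and accepts (q1 ∈ Accept), but the regex does not match it → eliminate
  (D) (0|1)*00: on '1' the DFA goes q0 → q1 and accepts (q1 ∈ Accept), but the regex does not match it → eliminate
Only (B) is consistent with the DFA.
(B) (0|1)*1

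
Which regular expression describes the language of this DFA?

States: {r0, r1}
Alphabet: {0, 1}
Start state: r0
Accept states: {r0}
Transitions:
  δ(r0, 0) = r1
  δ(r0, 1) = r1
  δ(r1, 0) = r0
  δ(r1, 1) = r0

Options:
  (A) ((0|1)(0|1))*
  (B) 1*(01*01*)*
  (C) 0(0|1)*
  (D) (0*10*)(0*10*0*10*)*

Check each option against the DFA on short strings; one disagreement eliminates an option:
  (A) ((0|1)(0|1))*: agrees with the DFA on every string of length ≤ 6
  (B) 1*(01*01*)*: on '1' the DFA goes r0 → r1 and rejects (r1 ∉ Accept), but the regex matches it → eliminate
  (C) 0(0|1)*: on ε the DFA stays in r0 and accepts (r0 ∈ Accept), but the regex does not match it → eliminate
  (D) (0*10*)(0*10*0*10*)*: on ε the DFA stays in r0 and accepts (r0 ∈ Accept), but the regex does not match it → eliminate
Only (A) is consistent with the DFA.
(A) ((0|1)(0|1))*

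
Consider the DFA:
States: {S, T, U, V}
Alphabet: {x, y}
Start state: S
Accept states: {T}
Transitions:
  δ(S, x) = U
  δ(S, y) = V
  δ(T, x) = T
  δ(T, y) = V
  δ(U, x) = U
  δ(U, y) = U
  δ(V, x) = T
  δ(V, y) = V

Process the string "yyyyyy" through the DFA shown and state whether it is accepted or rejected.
Processing string "yyyyyy":
  S --y--> V
  V --y--> V
  V --y--> V
  V --y--> V
  V --y--> V
  V --y--> V
Final state: V
Accept states: {T}
No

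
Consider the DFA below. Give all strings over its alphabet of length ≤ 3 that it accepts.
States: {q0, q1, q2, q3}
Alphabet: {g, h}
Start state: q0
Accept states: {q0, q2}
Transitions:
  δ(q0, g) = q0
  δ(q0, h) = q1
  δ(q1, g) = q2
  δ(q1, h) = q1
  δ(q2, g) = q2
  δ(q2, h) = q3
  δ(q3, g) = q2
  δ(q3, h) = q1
ε, g, gg, hg, ggg, ghg, hgg, hhg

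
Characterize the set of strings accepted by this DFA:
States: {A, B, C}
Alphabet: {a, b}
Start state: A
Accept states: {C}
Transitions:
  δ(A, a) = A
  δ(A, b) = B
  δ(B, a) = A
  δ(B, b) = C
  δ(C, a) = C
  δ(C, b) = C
Testing a few strings:
  'bbb' → accept
  'a' → reject
  'aba' → reject
  'b' → reject
State roles: A=no progress toward bb; B=one trailing b; C=substring bb seen
All strings over {a,b} containing the substring bb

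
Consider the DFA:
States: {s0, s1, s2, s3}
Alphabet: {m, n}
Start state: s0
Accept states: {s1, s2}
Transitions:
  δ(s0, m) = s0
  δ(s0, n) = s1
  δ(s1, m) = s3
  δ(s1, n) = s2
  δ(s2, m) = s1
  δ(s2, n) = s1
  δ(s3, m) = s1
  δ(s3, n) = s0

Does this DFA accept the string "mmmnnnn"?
Processing string "mmmnnnn":
  s0 --m--> s0
  s0 --m--> s0
  s0 --m--> s0
  s0 --n--> s1
  s1 --n--> s2
  s2 --n--> s1
  s1 --n--> s2
Final state: s2
Accept states: {s1, s2}
Yes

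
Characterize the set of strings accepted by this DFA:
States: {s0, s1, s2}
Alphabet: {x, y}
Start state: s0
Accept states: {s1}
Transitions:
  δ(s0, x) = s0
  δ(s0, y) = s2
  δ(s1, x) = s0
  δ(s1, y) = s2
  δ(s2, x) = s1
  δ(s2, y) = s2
Testing a few strings:
  'yxy' → reject
  'yyx' → accept
  'yyxx' → reject
  'x' → reject
State roles: s0=no suffix match; s1=suffix is yx; s2=one trailing y
All strings over {x,y} ending with yx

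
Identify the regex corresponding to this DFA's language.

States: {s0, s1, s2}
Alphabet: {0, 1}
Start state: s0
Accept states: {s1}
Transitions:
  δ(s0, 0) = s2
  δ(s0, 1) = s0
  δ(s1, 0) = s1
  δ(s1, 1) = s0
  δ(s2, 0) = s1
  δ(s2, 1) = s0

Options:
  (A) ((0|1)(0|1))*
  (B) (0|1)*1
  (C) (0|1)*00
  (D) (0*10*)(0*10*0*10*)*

Check each option against the DFA on short strings; one disagreement eliminates an option:
  (A) ((0|1)(0|1))*: on ε the DFA stays in s0 and rejects (s0 ∉ Accept), but the regex matches it → eliminate
  (B) (0|1)*1: on '1' the DFA goes s0 → s0 and rejects (s0 ∉ Accept), but the regex matches it → eliminate
  (C) (0|1)*00: agrees with the DFA on every string of length ≤ 6
  (D) (0*10*)(0*10*0*10*)*: on '1' the DFA goes s0 → s0 and rejects (s0 ∉ Accept), but the regex matches it → eliminate
Only (C) is consistent with the DFA.
(C) (0|1)*00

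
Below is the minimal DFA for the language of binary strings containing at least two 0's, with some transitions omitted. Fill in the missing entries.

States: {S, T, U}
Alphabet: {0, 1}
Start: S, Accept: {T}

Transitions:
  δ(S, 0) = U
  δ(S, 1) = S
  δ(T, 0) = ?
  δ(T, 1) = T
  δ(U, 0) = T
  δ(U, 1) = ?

From the language and accept set, identify what each state tracks — S: zero 0's seen; T: ≥ two 0's seen; U: one 0 seen.
Each missing δ(q, a) is the state matching the new tracked value after reading a.
δ(T, 0) = T; δ(U, 1) = U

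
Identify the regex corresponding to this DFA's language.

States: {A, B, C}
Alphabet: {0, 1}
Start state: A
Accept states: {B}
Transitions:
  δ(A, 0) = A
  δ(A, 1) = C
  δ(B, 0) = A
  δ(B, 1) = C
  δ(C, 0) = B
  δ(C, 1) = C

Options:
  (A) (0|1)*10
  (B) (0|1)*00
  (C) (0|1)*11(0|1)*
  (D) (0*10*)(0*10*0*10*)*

Check each option against the DFA on short strings; one disagreement eliminates an option:
  (A) (0|1)*10: agrees with the DFA on every string of length ≤ 6
  (B) (0|1)*00: on '00' the DFA goes A → A → A and rejects (A ∉ Accept), but the regex matches it → eliminate
  (C) (0|1)*11(0|1)*: on '10' the DFA goes A → C → B and accepts (B ∈ Accept), but the regex does not match it → eliminate
  (D) (0*10*)(0*10*0*10*)*: on '1' the DFA goes A → C and rejects (C ∉ Accept), but the regex matches it → eliminate
Only (A) is consistent with the DFA.
(A) (0|1)*10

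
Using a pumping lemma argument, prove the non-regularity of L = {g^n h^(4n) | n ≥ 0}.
Assume L is regular with pumping length p. Idea: pumping the g-block breaks the 1:4 ratio.
Choose s = g^p h^(4p) (length 5p ≥ p). By the pumping lemma, s = xyz with |xy| ≤ p, |y| > 0, so y = g^k with k ≥ 1. Then xy²z = g^(p+k) h^(4p). For this to be in L we would need 4p = 4(p+k), i.e. 4k = 0, contradicting k ≥ 1. So xy²z ∉ L.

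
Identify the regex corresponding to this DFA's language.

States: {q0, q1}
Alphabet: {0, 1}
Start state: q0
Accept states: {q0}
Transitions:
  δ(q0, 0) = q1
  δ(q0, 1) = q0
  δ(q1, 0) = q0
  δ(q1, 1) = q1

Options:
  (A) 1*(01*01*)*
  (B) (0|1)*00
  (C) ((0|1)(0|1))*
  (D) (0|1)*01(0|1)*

Check each option against the DFA on short strings; one disagreement eliminates an option:
  (A) 1*(01*01*)*: agrees with the DFA on every string of length ≤ 6
  (B) (0|1)*00: on ε the DFA stays in q0 and accepts (q0 ∈ Accept), but the regex does not match it → eliminate
  (C) ((0|1)(0|1))*: on '1' the DFA goes q0 → q0 and accepts (q0 ∈ Accept), but the regex does not match it → eliminate
  (D) (0|1)*01(0|1)*: on ε the DFA stays in q0 and accepts (q0 ∈ Accept), but the regex does not match it → eliminate
Only (A) is consistent with the DFA.
(A) 1*(01*01*)*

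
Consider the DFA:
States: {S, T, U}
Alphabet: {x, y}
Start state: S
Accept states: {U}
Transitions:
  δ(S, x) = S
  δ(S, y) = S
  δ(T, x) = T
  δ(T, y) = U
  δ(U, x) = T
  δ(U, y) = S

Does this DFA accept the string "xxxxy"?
Processing string "xxxxy":
  S --x--> S
  S --x--> S
  S --x--> S
  S --x--> S
  S --y--> S
Final state: S
Accept states: {U}
No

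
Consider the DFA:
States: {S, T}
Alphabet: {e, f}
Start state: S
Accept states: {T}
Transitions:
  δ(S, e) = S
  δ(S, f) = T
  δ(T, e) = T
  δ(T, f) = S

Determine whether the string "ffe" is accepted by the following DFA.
Processing string "ffe":
  S --f--> T
  T --f--> S
  S --e--> S
Final state: S
Accept states: {T}
No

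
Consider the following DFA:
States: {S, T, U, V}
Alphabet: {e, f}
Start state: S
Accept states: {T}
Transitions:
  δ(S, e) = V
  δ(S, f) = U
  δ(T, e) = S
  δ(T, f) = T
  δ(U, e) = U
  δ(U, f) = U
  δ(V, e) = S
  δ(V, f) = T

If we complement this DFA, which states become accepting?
Complement accept states = All states \ Original accept states
= {S, T, U, V} \ {T}
{S, U, V}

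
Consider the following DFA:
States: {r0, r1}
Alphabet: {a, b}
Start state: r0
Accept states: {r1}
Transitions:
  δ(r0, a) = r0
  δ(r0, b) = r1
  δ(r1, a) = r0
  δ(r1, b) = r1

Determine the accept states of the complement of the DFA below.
Complement accept states = All states \ Original accept states
= {r0, r1} \ {r1}
{r0}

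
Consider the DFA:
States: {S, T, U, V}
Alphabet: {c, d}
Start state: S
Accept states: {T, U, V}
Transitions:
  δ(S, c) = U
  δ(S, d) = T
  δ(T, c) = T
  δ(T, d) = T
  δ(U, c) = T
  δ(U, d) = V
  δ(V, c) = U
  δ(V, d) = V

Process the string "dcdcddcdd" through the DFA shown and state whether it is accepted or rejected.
Processing string "dcdcddcdd":
  S --d--> T
  T --c--> T
  T --d--> T
  T --c--> T
  T --d--> T
  T --d--> T
  T --c--> T
  T --d--> T
  T --d--> T
Final state: T
Accept states: {T, U, V}
Yes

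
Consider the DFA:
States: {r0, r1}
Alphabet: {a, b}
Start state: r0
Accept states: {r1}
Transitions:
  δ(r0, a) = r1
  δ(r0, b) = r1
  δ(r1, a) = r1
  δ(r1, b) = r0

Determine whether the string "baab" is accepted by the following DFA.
Processing string "baab":
  r0 --b--> r1
  r1 --a--> r1
  r1 --a--> r1
  r1 --b--> r0
Final state: r0
Accept states: {r1}
No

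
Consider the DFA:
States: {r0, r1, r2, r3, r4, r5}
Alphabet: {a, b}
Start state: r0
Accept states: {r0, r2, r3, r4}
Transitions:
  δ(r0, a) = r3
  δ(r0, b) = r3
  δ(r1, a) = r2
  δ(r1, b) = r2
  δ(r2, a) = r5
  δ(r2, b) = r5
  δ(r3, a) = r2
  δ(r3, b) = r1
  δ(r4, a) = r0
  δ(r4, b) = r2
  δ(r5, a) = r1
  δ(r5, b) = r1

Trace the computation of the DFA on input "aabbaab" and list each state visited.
read 'a': r0 → r3
  read 'a': r3 → r2
  read 'b': r2 → r5
  read 'b': r5 → r1
  read 'a': r1 → r2
  read 'a': r2 → r5
  read 'b': r5 → r1
r0 -> r3 -> r2 -> r5 -> r1 -> r2 -> r5 -> r1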